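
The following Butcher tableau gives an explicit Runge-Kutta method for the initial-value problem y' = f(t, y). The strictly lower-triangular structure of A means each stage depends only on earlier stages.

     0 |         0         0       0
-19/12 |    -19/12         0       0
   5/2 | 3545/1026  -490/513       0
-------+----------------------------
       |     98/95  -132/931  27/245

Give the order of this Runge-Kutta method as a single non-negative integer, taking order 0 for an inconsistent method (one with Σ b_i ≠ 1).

b = (98/95, -132/931, 27/245)
c = (0, -19/12, 5/2)
Ac = (0, 0, 245/162)
Σ b_i: 98/95·1 + (-132/931)·1 + 27/245·1 = 1 ✓
b·c: (-132/931)·(-19/12) + 27/245·5/2 = 1/2 ✓
b·c²: (-132/931)·361/144 + 27/245·25/4 = 1/3 ✓
b·Ac: 27/245·245/162 = 1/6 ✓; 3 stages ⇒ order 3.

3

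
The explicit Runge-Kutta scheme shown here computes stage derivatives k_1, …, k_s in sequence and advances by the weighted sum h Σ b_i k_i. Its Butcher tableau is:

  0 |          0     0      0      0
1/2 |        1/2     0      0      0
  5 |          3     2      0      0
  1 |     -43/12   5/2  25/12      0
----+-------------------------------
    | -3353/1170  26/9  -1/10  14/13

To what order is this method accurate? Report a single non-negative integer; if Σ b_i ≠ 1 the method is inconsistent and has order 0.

b = (-3353/1170, 26/9, -1/10, 14/13)
c = (0, 1/2, 5, 1)
Ac = (0, 0, 1, 35/3)
Σ b_i: (-3353/1170)·1 + 26/9·1 + (-1/10)·1 + 14/13·1 = 1 ✓
b·c: 26/9·1/2 + (-1/10)·5 + 14/13·1 = 473/234 ≠ 1/2 ⇒ order 1.

1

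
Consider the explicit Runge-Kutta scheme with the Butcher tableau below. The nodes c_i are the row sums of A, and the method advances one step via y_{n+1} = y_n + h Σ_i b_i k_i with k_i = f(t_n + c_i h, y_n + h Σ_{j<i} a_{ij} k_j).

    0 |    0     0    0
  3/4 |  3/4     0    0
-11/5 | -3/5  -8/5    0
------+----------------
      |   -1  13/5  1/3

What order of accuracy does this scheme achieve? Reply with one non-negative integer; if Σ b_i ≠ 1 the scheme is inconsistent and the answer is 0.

b = (-1, 13/5, 1/3)
c = (0, 3/4, -11/5)
Ac = (0, 0, -6/5)
Σ b_i: (-1)·1 + 13/5·1 + 1/3·1 = 29/15 ≠ 1 ⇒ order 0.

0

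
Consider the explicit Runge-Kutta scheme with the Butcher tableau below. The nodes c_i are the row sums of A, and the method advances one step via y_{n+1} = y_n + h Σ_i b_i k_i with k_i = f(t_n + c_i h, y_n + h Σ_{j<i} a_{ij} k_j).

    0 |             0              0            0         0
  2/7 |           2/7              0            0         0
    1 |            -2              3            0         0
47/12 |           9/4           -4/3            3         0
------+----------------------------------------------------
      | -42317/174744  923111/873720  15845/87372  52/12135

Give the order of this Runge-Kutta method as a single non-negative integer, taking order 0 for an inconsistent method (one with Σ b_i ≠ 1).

b = (-42317/174744, 923111/873720, 15845/87372, 52/12135)
c = (0, 2/7, 1, 47/12)
Ac = (0, 0, 6/7, 55/21)
Σ b_i: (-42317/174744)·1 + 923111/873720·1 + 15845/87372·1 + 52/12135·1 = 1 ✓
b·c: 923111/873720·2/7 + 15845/87372·1 + 52/12135·47/12 = 1/2 ✓
b·c²: 923111/873720·4/49 + 15845/87372·1 + 52/12135·2209/144 = 1/3 ✓
b·Ac: 15845/87372·6/7 + 52/12135·55/21 = 1/6 ✓
b·c³: 923111/873720·8/343 + 15845/87372·1 + 52/12135·103823/1728 = 3401413/7339248 ≠ 1/4 ⇒ order 3.
b·(c∘Ac): 15845/87372·6/7 + 52/12135·2585/252 = 8711/43686 ≠ 1/8
b·Ac²: 15845/87372·12/49 + 52/12135·425/147 = 965/16989 ≠ 1/12
b·A²c: 52/12135·18/7 = 312/28315 ≠ 1/24

3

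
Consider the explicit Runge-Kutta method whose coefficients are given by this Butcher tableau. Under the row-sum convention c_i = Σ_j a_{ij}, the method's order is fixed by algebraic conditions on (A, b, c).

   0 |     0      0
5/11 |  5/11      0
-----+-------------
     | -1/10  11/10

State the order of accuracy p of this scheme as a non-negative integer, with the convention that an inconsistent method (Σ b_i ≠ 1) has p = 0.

b = (-1/10, 11/10)
c = (0, 5/11)
Σ b_i: (-1/10)·1 + 11/10·1 = 1 ✓
b·c: 11/10·5/11 = 1/2 ✓; 2 stages ⇒ order 2.

2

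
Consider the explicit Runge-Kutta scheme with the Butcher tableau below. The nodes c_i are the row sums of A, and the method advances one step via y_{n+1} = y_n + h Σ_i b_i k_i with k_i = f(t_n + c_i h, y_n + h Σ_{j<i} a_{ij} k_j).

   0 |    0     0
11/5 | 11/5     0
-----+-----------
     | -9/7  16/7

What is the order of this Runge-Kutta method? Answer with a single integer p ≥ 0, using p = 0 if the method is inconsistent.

1

b = (-9/7, 16/7)
c = (0, 11/5)
Σ b_i: (-9/7)·1 + 16/7·1 = 1 ✓
b·c: 16/7·11/5 = 176/35 ≠ 1/2 ⇒ order 1.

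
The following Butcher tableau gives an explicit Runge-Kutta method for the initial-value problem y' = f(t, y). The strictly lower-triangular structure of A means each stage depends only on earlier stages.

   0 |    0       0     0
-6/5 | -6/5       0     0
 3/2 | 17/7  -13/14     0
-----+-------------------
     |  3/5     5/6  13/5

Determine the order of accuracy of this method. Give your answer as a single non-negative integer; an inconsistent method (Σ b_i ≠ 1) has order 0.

0

b = (3/5, 5/6, 13/5)
c = (0, -6/5, 3/2)
Ac = (0, 0, 39/35)
Σ b_i: 3/5·1 + 5/6·1 + 13/5·1 = 121/30 ≠ 1 ⇒ order 0.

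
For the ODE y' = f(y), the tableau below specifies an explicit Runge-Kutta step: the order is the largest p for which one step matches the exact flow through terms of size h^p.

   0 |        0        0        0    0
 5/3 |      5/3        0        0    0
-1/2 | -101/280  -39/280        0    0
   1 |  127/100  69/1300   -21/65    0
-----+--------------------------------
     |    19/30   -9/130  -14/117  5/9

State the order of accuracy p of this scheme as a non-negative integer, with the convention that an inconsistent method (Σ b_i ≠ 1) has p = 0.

4

b = (19/30, -9/130, -14/117, 5/9)
c = (0, 5/3, -1/2, 1)
Ac = (0, 0, -13/56, 1/4)
Σ b_i: 19/30·1 + (-9/130)·1 + (-14/117)·1 + 5/9·1 = 1 ✓
b·c: (-9/130)·5/3 + (-14/117)·(-1/2) + 5/9·1 = 1/2 ✓
b·c²: (-9/130)·25/9 + (-14/117)·1/4 + 5/9·1 = 1/3 ✓
b·Ac: (-14/117)·(-13/56) + 5/9·1/4 = 1/6 ✓
b·c³: (-9/130)·125/27 + (-14/117)·(-1/8) + 5/9·1 = 1/4 ✓
b·(c∘Ac): (-14/117)·13/112 + 5/9·1/4 = 1/8 ✓
b·Ac²: (-14/117)·(-65/168) + 5/9·1/15 = 1/12 ✓
b·A²c: 5/9·3/40 = 1/24 ✓; 4 stages ⇒ order 4.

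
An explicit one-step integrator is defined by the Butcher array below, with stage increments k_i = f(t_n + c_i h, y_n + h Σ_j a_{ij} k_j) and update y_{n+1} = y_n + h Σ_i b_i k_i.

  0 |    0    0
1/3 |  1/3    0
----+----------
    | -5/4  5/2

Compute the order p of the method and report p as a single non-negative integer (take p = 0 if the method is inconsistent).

b = (-5/4, 5/2)
c = (0, 1/3)
Σ b_i: (-5/4)·1 + 5/2·1 = 5/4 ≠ 1 ⇒ order 0.

0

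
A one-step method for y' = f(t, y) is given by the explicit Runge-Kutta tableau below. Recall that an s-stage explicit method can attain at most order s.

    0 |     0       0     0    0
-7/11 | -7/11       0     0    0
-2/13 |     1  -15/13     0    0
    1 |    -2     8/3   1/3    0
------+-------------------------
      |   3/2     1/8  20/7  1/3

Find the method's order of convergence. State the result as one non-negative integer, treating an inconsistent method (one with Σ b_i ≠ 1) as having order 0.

0

b = (3/2, 1/8, 20/7, 1/3)
c = (0, -7/11, -2/13, 1)
Ac = (0, 0, 105/143, -250/143)
Σ b_i: 3/2·1 + 1/8·1 + 20/7·1 + 1/3·1 = 809/168 ≠ 1 ⇒ order 0.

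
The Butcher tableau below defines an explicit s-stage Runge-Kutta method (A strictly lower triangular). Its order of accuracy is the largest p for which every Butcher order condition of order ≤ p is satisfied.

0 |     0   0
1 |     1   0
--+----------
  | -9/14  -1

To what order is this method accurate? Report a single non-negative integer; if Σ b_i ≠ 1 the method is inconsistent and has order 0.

0

b = (-9/14, -1)
c = (0, 1)
Σ b_i: (-9/14)·1 + (-1)·1 = -23/14 ≠ 1 ⇒ order 0.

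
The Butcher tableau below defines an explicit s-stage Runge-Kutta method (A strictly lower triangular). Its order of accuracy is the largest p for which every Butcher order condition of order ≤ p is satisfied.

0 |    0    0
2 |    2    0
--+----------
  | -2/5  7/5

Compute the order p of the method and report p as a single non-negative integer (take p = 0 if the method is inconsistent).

b = (-2/5, 7/5)
c = (0, 2)
Σ b_i: (-2/5)·1 + 7/5·1 = 1 ✓
b·c: 7/5·2 = 14/5 ≠ 1/2 ⇒ order 1.

1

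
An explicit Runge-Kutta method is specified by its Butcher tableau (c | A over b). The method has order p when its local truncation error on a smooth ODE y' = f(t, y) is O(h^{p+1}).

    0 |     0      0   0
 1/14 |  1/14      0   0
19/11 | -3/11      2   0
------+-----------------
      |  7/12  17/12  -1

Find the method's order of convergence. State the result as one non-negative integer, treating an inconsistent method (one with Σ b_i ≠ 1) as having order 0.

1

b = (7/12, 17/12, -1)
c = (0, 1/14, 19/11)
Ac = (0, 0, 1/7)
Σ b_i: 7/12·1 + 17/12·1 + (-1)·1 = 1 ✓
b·c: 17/12·1/14 + (-1)·19/11 = -3005/1848 ≠ 1/2 ⇒ order 1.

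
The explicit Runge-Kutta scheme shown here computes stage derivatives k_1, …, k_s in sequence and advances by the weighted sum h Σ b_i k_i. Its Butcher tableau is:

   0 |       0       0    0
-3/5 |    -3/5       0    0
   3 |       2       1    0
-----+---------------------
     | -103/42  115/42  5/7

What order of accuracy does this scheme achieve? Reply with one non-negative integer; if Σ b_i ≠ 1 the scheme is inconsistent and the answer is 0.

2

b = (-103/42, 115/42, 5/7)
c = (0, -3/5, 3)
Ac = (0, 0, -3/5)
Σ b_i: (-103/42)·1 + 115/42·1 + 5/7·1 = 1 ✓
b·c: 115/42·(-3/5) + 5/7·3 = 1/2 ✓
b·c²: 115/42·9/25 + 5/7·9 = 519/70 ≠ 1/3 ⇒ order 2.
b·Ac: 5/7·(-3/5) = -3/7 ≠ 1/6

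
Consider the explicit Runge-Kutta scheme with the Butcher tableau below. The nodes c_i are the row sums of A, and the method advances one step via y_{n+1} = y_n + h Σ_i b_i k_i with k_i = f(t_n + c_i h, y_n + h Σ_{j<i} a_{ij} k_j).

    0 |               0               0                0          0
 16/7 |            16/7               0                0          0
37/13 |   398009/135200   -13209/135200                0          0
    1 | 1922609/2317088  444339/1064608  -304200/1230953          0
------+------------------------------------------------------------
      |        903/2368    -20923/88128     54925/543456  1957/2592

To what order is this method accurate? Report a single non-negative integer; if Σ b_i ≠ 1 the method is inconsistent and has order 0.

4

b = (903/2368, -20923/88128, 54925/543456, 1957/2592)
c = (0, 16/7, 37/13, 1)
Ac = (0, 0, -1887/8450, 981/3914)
Σ b_i: 903/2368·1 + (-20923/88128)·1 + 54925/543456·1 + 1957/2592·1 = 1 ✓
b·c: (-20923/88128)·16/7 + 54925/543456·37/13 + 1957/2592·1 = 1/2 ✓
b·c²: (-20923/88128)·256/49 + 54925/543456·1369/169 + 1957/2592·1 = 1/3 ✓
b·Ac: 54925/543456·(-1887/8450) + 1957/2592·981/3914 = 1/6 ✓
b·c³: (-20923/88128)·4096/343 + 54925/543456·50653/2197 + 1957/2592·1 = 1/4 ✓
b·(c∘Ac): 54925/543456·(-69819/109850) + 1957/2592·981/3914 = 1/8 ✓
b·Ac²: 54925/543456·(-15096/29575) + 1957/2592·2448/13699 = 1/12 ✓
b·A²c: 1957/2592·108/1957 = 1/24 ✓; 4 stages ⇒ order 4.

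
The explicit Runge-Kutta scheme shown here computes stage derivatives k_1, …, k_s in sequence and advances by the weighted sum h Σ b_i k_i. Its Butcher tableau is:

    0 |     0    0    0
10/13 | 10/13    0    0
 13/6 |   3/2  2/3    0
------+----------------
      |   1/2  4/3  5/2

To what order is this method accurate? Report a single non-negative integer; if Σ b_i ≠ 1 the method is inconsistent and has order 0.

0

b = (1/2, 4/3, 5/2)
c = (0, 10/13, 13/6)
Ac = (0, 0, 20/39)
Σ b_i: 1/2·1 + 4/3·1 + 5/2·1 = 13/3 ≠ 1 ⇒ order 0.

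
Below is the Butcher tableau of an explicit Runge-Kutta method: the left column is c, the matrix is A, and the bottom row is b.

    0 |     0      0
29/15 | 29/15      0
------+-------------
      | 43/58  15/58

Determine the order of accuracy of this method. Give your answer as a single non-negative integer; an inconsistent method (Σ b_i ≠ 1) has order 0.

b = (43/58, 15/58)
c = (0, 29/15)
Σ b_i: 43/58·1 + 15/58·1 = 1 ✓
b·c: 15/58·29/15 = 1/2 ✓; 2 stages ⇒ order 2.

2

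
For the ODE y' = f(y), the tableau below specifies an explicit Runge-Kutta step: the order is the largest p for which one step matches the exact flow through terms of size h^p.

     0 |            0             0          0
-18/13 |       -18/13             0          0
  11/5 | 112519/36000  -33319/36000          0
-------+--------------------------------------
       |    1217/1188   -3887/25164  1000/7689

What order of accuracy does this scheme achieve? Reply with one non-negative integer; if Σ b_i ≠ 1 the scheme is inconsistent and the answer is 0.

3

b = (1217/1188, -3887/25164, 1000/7689)
c = (0, -18/13, 11/5)
Ac = (0, 0, 2563/2000)
Σ b_i: 1217/1188·1 + (-3887/25164)·1 + 1000/7689·1 = 1 ✓
b·c: (-3887/25164)·(-18/13) + 1000/7689·11/5 = 1/2 ✓
b·c²: (-3887/25164)·324/169 + 1000/7689·121/25 = 1/3 ✓
b·Ac: 1000/7689·2563/2000 = 1/6 ✓; 3 stages ⇒ order 3.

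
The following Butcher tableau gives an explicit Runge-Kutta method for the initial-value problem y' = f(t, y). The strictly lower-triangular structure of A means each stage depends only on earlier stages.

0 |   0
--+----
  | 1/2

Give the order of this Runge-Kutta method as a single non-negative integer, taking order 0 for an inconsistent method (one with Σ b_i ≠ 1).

0

b = (1/2)
c = (0)
Σ b_i: 1/2·1 = 1/2 ≠ 1 ⇒ order 0.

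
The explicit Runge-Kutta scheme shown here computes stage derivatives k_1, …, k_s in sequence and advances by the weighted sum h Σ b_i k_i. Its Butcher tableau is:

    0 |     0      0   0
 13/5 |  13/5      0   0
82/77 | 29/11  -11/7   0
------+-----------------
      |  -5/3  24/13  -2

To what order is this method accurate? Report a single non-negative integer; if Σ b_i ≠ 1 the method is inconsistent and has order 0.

0

b = (-5/3, 24/13, -2)
c = (0, 13/5, 82/77)
Ac = (0, 0, -143/35)
Σ b_i: (-5/3)·1 + 24/13·1 + (-2)·1 = -71/39 ≠ 1 ⇒ order 0.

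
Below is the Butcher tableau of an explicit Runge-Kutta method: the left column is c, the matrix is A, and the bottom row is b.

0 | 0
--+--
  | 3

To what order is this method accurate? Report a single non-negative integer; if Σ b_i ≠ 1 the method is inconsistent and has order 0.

0

b = (3)
c = (0)
Σ b_i: 3·1 = 3 ≠ 1 ⇒ order 0.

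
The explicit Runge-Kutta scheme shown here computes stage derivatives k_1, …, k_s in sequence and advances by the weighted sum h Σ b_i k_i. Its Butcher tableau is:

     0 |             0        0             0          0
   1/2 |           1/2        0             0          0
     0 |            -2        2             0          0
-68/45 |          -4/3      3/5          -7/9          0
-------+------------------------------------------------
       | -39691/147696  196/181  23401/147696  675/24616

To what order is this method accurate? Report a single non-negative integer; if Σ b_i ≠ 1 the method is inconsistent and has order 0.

b = (-39691/147696, 196/181, 23401/147696, 675/24616)
c = (0, 1/2, 0, -68/45)
Ac = (0, 0, 1, 3/10)
Σ b_i: (-39691/147696)·1 + 196/181·1 + 23401/147696·1 + 675/24616·1 = 1 ✓
b·c: 196/181·1/2 + 675/24616·(-68/45) = 1/2 ✓
b·c²: 196/181·1/4 + 675/24616·4624/2025 = 1/3 ✓
b·Ac: 23401/147696·1 + 675/24616·3/10 = 1/6 ✓
b·c³: 196/181·1/8 + 675/24616·(-314432/91125) = 11/270 ≠ 1/4 ⇒ order 3.
b·(c∘Ac): 675/24616·(-34/75) = -9/724 ≠ 1/8
b·Ac²: 23401/147696·1/2 + 675/24616·3/20 = 1/12 ✓
b·A²c: 675/24616·(-7/9) = -525/24616 ≠ 1/24

3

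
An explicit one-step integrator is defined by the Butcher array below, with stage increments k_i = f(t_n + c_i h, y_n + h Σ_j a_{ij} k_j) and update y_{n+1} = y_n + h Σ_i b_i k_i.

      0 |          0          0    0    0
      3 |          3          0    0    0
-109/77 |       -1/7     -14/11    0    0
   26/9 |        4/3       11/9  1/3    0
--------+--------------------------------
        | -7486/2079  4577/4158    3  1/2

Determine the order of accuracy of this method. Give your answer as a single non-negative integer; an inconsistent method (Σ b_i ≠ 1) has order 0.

2

b = (-7486/2079, 4577/4158, 3, 1/2)
c = (0, 3, -109/77, 26/9)
Ac = (0, 0, -42/11, 246/77)
Σ b_i: (-7486/2079)·1 + 4577/4158·1 + 3·1 + 1/2·1 = 1 ✓
b·c: 4577/4158·3 + 3·(-109/77) + 1/2·26/9 = 1/2 ✓
b·c²: 4577/4158·9 + 3·11881/5929 + 1/2·676/81 = 19297753/960498 ≠ 1/3 ⇒ order 2.
b·Ac: 3·(-42/11) + 1/2·246/77 = -69/7 ≠ 1/6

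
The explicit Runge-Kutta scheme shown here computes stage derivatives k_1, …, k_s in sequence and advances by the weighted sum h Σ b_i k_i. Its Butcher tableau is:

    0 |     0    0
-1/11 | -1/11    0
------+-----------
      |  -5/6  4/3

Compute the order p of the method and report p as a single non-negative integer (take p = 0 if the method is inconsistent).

b = (-5/6, 4/3)
c = (0, -1/11)
Σ b_i: (-5/6)·1 + 4/3·1 = 1/2 ≠ 1 ⇒ order 0.

0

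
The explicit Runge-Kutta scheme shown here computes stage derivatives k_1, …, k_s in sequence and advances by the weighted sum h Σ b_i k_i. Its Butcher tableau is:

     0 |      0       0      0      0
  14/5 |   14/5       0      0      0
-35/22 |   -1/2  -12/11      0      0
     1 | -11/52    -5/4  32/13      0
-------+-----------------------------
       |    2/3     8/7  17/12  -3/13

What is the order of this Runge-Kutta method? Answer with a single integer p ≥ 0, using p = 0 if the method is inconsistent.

b = (2/3, 8/7, 17/12, -3/13)
c = (0, 14/5, -35/22, 1)
Ac = (0, 0, -168/55, -2121/286)
Σ b_i: 2/3·1 + 8/7·1 + 17/12·1 + (-3/13)·1 = 3271/1092 ≠ 1 ⇒ order 0.

0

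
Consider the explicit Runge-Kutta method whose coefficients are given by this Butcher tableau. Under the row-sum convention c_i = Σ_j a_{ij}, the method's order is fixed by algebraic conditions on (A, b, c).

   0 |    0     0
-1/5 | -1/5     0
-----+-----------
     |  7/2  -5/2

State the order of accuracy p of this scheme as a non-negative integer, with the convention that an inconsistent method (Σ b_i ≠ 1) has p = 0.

b = (7/2, -5/2)
c = (0, -1/5)
Σ b_i: 7/2·1 + (-5/2)·1 = 1 ✓
b·c: (-5/2)·(-1/5) = 1/2 ✓; 2 stages ⇒ order 2.

2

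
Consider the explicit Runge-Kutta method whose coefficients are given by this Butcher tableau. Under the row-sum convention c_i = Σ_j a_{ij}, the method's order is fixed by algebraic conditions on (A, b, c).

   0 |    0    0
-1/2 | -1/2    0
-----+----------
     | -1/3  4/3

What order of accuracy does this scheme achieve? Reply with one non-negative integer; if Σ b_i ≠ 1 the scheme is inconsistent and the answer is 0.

1

b = (-1/3, 4/3)
c = (0, -1/2)
Σ b_i: (-1/3)·1 + 4/3·1 = 1 ✓
b·c: 4/3·(-1/2) = -2/3 ≠ 1/2 ⇒ order 1.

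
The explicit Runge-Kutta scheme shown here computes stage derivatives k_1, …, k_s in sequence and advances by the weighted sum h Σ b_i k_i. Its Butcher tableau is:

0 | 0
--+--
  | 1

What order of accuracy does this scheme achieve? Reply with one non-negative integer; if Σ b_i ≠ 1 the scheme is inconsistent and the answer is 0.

1

b = (1)
c = (0)
Σ b_i: 1·1 = 1 ✓; 1 stage ⇒ order 1.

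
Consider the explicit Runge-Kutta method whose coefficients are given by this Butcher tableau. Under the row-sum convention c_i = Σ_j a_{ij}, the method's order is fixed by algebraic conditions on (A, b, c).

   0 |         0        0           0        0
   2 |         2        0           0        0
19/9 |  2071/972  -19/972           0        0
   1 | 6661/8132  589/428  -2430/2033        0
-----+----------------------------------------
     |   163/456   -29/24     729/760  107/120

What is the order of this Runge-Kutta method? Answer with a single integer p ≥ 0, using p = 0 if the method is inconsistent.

b = (163/456, -29/24, 729/760, 107/120)
c = (0, 2, 19/9, 1)
Ac = (0, 0, -19/486, 49/214)
Σ b_i: 163/456·1 + (-29/24)·1 + 729/760·1 + 107/120·1 = 1 ✓
b·c: (-29/24)·2 + 729/760·19/9 + 107/120·1 = 1/2 ✓
b·c²: (-29/24)·4 + 729/760·361/81 + 107/120·1 = 1/3 ✓
b·Ac: 729/760·(-19/486) + 107/120·49/214 = 1/6 ✓
b·c³: (-29/24)·8 + 729/760·6859/729 + 107/120·1 = 1/4 ✓
b·(c∘Ac): 729/760·(-361/4374) + 107/120·49/214 = 1/8 ✓
b·Ac²: 729/760·(-19/243) + 107/120·19/107 = 1/12 ✓
b·A²c: 107/120·5/107 = 1/24 ✓; 4 stages ⇒ order 4.

4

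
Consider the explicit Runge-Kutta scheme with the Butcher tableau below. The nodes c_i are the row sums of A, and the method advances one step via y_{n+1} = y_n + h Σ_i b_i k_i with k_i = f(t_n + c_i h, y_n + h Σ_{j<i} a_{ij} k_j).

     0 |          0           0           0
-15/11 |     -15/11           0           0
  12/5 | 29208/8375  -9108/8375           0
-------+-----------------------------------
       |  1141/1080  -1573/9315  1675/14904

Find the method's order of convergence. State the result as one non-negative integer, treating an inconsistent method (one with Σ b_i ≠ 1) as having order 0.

b = (1141/1080, -1573/9315, 1675/14904)
c = (0, -15/11, 12/5)
Ac = (0, 0, 2484/1675)
Σ b_i: 1141/1080·1 + (-1573/9315)·1 + 1675/14904·1 = 1 ✓
b·c: (-1573/9315)·(-15/11) + 1675/14904·12/5 = 1/2 ✓
b·c²: (-1573/9315)·225/121 + 1675/14904·144/25 = 1/3 ✓
b·Ac: 1675/14904·2484/1675 = 1/6 ✓; 3 stages ⇒ order 3.

3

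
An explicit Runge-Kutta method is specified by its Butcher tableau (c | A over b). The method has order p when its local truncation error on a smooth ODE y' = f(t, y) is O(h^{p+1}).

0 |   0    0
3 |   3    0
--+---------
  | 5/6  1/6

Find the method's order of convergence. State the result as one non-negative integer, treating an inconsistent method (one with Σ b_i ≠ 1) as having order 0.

b = (5/6, 1/6)
c = (0, 3)
Σ b_i: 5/6·1 + 1/6·1 = 1 ✓
b·c: 1/6·3 = 1/2 ✓; 2 stages ⇒ order 2.

2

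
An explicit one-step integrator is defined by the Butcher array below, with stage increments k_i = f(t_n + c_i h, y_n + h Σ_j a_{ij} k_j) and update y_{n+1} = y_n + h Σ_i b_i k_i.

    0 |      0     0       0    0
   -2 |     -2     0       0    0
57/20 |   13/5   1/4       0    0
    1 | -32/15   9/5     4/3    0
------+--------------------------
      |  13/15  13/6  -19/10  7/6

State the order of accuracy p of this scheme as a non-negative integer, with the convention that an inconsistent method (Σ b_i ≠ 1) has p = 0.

0

b = (13/15, 13/6, -19/10, 7/6)
c = (0, -2, 57/20, 1)
Ac = (0, 0, -1/2, 1/5)
Σ b_i: 13/15·1 + 13/6·1 + (-19/10)·1 + 7/6·1 = 23/10 ≠ 1 ⇒ order 0.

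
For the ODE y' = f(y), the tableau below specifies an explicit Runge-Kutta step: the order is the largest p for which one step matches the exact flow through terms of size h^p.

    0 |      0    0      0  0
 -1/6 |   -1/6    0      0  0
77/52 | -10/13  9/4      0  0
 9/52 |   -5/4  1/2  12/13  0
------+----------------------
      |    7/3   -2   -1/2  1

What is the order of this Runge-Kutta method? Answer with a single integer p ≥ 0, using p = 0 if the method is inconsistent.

b = (7/3, -2, -1/2, 1)
c = (0, -1/6, 77/52, 9/52)
Ac = (0, 0, -3/8, 2603/2028)
Σ b_i: 7/3·1 + (-2)·1 + (-1/2)·1 + 1·1 = 5/6 ≠ 1 ⇒ order 0.

0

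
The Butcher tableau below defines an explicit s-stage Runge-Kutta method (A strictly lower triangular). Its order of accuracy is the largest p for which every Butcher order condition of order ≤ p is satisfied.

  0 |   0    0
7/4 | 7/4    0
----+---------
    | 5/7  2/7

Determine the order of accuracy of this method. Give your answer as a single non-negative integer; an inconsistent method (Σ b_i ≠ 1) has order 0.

b = (5/7, 2/7)
c = (0, 7/4)
Σ b_i: 5/7·1 + 2/7·1 = 1 ✓
b·c: 2/7·7/4 = 1/2 ✓; 2 stages ⇒ order 2.

2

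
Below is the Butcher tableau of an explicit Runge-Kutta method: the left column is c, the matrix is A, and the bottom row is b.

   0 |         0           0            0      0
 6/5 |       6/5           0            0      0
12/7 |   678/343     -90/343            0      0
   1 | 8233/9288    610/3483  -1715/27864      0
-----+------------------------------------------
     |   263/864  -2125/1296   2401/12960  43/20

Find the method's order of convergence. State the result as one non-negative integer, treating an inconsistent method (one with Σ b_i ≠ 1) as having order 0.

4

b = (263/864, -2125/1296, 2401/12960, 43/20)
c = (0, 6/5, 12/7, 1)
Ac = (0, 0, -108/343, 9/86)
Σ b_i: 263/864·1 + (-2125/1296)·1 + 2401/12960·1 + 43/20·1 = 1 ✓
b·c: (-2125/1296)·6/5 + 2401/12960·12/7 + 43/20·1 = 1/2 ✓
b·c²: (-2125/1296)·36/25 + 2401/12960·144/49 + 43/20·1 = 1/3 ✓
b·Ac: 2401/12960·(-108/343) + 43/20·9/86 = 1/6 ✓
b·c³: (-2125/1296)·216/125 + 2401/12960·1728/343 + 43/20·1 = 1/4 ✓
b·(c∘Ac): 2401/12960·(-1296/2401) + 43/20·9/86 = 1/8 ✓
b·Ac²: 2401/12960·(-648/1715) + 43/20·46/645 = 1/12 ✓
b·A²c: 43/20·5/258 = 1/24 ✓; 4 stages ⇒ order 4.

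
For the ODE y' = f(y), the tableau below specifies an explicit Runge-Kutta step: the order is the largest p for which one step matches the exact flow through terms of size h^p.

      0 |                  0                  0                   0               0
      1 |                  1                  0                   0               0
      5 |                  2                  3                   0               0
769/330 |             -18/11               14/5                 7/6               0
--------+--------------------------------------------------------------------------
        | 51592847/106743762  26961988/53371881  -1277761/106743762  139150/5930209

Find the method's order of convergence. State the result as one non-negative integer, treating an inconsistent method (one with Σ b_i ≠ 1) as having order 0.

3

b = (51592847/106743762, 26961988/53371881, -1277761/106743762, 139150/5930209)
c = (0, 1, 5, 769/330)
Ac = (0, 0, 3, 259/30)
Σ b_i: 51592847/106743762·1 + 26961988/53371881·1 + (-1277761/106743762)·1 + 139150/5930209·1 = 1 ✓
b·c: 26961988/53371881·1 + (-1277761/106743762)·5 + 139150/5930209·769/330 = 1/2 ✓
b·c²: 26961988/53371881·1 + (-1277761/106743762)·25 + 139150/5930209·591361/108900 = 1/3 ✓
b·Ac: (-1277761/106743762)·3 + 139150/5930209·259/30 = 1/6 ✓
b·c³: 26961988/53371881·1 + (-1277761/106743762)·125 + 139150/5930209·454756609/35937000 = -24453327163/35225441460 ≠ 1/4 ⇒ order 3.
b·(c∘Ac): (-1277761/106743762)·15 + 139150/5930209·199171/9900 = 15611924/53371881 ≠ 1/8
b·Ac²: (-1277761/106743762)·3 + 139150/5930209·959/30 = 8470403/11860418 ≠ 1/12
b·A²c: 139150/5930209·7/2 = 487025/5930209 ≠ 1/24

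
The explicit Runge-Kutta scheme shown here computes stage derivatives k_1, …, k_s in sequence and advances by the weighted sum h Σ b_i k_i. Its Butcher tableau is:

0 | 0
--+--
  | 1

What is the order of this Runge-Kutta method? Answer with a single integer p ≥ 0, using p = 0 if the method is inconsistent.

1

b = (1)
c = (0)
Σ b_i: 1·1 = 1 ✓; 1 stage ⇒ order 1.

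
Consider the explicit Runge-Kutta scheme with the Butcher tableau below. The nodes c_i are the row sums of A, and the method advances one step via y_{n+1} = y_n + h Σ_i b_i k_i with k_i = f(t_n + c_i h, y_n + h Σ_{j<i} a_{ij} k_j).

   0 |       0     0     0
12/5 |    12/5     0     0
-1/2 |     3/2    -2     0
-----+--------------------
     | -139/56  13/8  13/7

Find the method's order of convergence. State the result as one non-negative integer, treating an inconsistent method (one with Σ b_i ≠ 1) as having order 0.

1

b = (-139/56, 13/8, 13/7)
c = (0, 12/5, -1/2)
Ac = (0, 0, -24/5)
Σ b_i: (-139/56)·1 + 13/8·1 + 13/7·1 = 1 ✓
b·c: 13/8·12/5 + 13/7·(-1/2) = 104/35 ≠ 1/2 ⇒ order 1.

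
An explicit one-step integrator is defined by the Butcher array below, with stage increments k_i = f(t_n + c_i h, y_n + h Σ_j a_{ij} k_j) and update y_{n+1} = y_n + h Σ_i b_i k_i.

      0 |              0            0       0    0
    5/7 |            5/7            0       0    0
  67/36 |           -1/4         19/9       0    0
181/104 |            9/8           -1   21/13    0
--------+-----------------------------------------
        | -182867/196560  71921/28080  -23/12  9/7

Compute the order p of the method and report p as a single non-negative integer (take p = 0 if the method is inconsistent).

2

b = (-182867/196560, 71921/28080, -23/12, 9/7)
c = (0, 5/7, 67/36, 181/104)
Ac = (0, 0, 95/63, 2503/1092)
Σ b_i: (-182867/196560)·1 + 71921/28080·1 + (-23/12)·1 + 9/7·1 = 1 ✓
b·c: 71921/28080·5/7 + (-23/12)·67/36 + 9/7·181/104 = 1/2 ✓
b·c²: 71921/28080·25/49 + (-23/12)·4489/1296 + 9/7·32761/10816 = -92577559/64393056 ≠ 1/3 ⇒ order 2.
b·Ac: (-23/12)·95/63 + 9/7·2503/1092 = 977/17199 ≠ 1/6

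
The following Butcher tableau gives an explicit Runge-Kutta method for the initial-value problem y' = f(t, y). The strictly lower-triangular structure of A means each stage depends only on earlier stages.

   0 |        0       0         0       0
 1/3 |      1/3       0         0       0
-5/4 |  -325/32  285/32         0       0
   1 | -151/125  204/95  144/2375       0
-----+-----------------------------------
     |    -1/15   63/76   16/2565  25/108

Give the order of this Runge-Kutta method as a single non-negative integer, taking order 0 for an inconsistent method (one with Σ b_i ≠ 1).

b = (-1/15, 63/76, 16/2565, 25/108)
c = (0, 1/3, -5/4, 1)
Ac = (0, 0, 95/32, 16/25)
Σ b_i: (-1/15)·1 + 63/76·1 + 16/2565·1 + 25/108·1 = 1 ✓
b·c: 63/76·1/3 + 16/2565·(-5/4) + 25/108·1 = 1/2 ✓
b·c²: 63/76·1/9 + 16/2565·25/16 + 25/108·1 = 1/3 ✓
b·Ac: 16/2565·95/32 + 25/108·16/25 = 1/6 ✓
b·c³: 63/76·1/27 + 16/2565·(-125/64) + 25/108·1 = 1/4 ✓
b·(c∘Ac): 16/2565·(-475/128) + 25/108·16/25 = 1/8 ✓
b·Ac²: 16/2565·95/96 + 25/108·1/3 = 1/12 ✓
b·A²c: 25/108·9/50 = 1/24 ✓; 4 stages ⇒ order 4.

4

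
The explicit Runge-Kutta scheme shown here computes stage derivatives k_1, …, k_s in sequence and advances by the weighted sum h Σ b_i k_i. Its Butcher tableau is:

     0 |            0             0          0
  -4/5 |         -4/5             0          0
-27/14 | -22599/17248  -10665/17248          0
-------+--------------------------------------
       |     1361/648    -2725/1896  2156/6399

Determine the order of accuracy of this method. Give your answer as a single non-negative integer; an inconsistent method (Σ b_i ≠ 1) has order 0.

b = (1361/648, -2725/1896, 2156/6399)
c = (0, -4/5, -27/14)
Ac = (0, 0, 2133/4312)
Σ b_i: 1361/648·1 + (-2725/1896)·1 + 2156/6399·1 = 1 ✓
b·c: (-2725/1896)·(-4/5) + 2156/6399·(-27/14) = 1/2 ✓
b·c²: (-2725/1896)·16/25 + 2156/6399·729/196 = 1/3 ✓
b·Ac: 2156/6399·2133/4312 = 1/6 ✓; 3 stages ⇒ order 3.

3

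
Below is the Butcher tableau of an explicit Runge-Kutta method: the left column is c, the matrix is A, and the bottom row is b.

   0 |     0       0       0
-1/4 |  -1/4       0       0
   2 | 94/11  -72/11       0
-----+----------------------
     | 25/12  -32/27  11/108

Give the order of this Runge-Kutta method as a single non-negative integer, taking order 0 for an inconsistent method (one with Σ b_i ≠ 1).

b = (25/12, -32/27, 11/108)
c = (0, -1/4, 2)
Ac = (0, 0, 18/11)
Σ b_i: 25/12·1 + (-32/27)·1 + 11/108·1 = 1 ✓
b·c: (-32/27)·(-1/4) + 11/108·2 = 1/2 ✓
b·c²: (-32/27)·1/16 + 11/108·4 = 1/3 ✓
b·Ac: 11/108·18/11 = 1/6 ✓; 3 stages ⇒ order 3.

3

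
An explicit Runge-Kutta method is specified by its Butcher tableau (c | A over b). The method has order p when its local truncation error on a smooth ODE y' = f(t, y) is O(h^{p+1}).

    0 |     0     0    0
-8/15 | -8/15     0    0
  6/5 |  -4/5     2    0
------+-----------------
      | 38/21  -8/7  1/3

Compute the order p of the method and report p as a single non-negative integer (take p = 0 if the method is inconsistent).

b = (38/21, -8/7, 1/3)
c = (0, -8/15, 6/5)
Ac = (0, 0, -16/15)
Σ b_i: 38/21·1 + (-8/7)·1 + 1/3·1 = 1 ✓
b·c: (-8/7)·(-8/15) + 1/3·6/5 = 106/105 ≠ 1/2 ⇒ order 1.

1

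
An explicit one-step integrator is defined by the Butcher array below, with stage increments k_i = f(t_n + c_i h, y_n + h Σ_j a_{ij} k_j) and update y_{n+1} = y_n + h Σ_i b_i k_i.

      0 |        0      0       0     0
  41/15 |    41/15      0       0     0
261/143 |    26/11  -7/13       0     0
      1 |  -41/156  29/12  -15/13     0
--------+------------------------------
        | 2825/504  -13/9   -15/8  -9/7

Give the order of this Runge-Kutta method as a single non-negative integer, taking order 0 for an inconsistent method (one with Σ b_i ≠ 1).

1

b = (2825/504, -13/9, -15/8, -9/7)
c = (0, 41/15, 261/143, 1)
Ac = (0, 0, -287/195, 1505651/334620)
Σ b_i: 2825/504·1 + (-13/9)·1 + (-15/8)·1 + (-9/7)·1 = 1 ✓
b·c: (-13/9)·41/15 + (-15/8)·261/143 + (-9/7)·1 = -9357899/1081080 ≠ 1/2 ⇒ order 1.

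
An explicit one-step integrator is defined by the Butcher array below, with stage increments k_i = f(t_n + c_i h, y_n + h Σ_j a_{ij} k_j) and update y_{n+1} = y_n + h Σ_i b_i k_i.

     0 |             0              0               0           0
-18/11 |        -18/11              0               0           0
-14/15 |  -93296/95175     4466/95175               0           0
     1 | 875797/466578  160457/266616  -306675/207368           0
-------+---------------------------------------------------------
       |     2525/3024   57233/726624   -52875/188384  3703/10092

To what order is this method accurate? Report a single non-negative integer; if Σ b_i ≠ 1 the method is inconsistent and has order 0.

b = (2525/3024, 57233/726624, -52875/188384, 3703/10092)
c = (0, -18/11, -14/15, 1)
Ac = (0, 0, -812/10575, 2929/7406)
Σ b_i: 2525/3024·1 + 57233/726624·1 + (-52875/188384)·1 + 3703/10092·1 = 1 ✓
b·c: 57233/726624·(-18/11) + (-52875/188384)·(-14/15) + 3703/10092·1 = 1/2 ✓
b·c²: 57233/726624·324/121 + (-52875/188384)·196/225 + 3703/10092·1 = 1/3 ✓
b·Ac: (-52875/188384)·(-812/10575) + 3703/10092·2929/7406 = 1/6 ✓
b·c³: 57233/726624·(-5832/1331) + (-52875/188384)·(-2744/3375) + 3703/10092·1 = 1/4 ✓
b·(c∘Ac): (-52875/188384)·11368/158625 + 3703/10092·2929/7406 = 1/8 ✓
b·Ac²: (-52875/188384)·1624/12925 + 3703/10092·13166/40733 = 1/12 ✓
b·A²c: 3703/10092·841/7406 = 1/24 ✓; 4 stages ⇒ order 4.

4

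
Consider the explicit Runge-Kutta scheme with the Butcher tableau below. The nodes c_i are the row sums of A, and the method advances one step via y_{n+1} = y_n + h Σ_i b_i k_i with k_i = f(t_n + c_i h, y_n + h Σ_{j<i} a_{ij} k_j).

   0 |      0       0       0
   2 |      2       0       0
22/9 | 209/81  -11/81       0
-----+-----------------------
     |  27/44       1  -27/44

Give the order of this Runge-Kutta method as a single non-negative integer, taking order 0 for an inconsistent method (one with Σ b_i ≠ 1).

3

b = (27/44, 1, -27/44)
c = (0, 2, 22/9)
Ac = (0, 0, -22/81)
Σ b_i: 27/44·1 + 1·1 + (-27/44)·1 = 1 ✓
b·c: 1·2 + (-27/44)·22/9 = 1/2 ✓
b·c²: 1·4 + (-27/44)·484/81 = 1/3 ✓
b·Ac: (-27/44)·(-22/81) = 1/6 ✓; 3 stages ⇒ order 3.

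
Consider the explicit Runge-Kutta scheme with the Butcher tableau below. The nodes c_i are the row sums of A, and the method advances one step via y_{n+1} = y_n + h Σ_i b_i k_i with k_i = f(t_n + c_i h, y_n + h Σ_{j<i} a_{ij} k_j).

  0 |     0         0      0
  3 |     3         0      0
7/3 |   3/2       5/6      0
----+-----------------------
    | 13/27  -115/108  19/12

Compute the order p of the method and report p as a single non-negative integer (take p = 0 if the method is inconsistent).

2

b = (13/27, -115/108, 19/12)
c = (0, 3, 7/3)
Ac = (0, 0, 5/2)
Σ b_i: 13/27·1 + (-115/108)·1 + 19/12·1 = 1 ✓
b·c: (-115/108)·3 + 19/12·7/3 = 1/2 ✓
b·c²: (-115/108)·9 + 19/12·49/9 = -26/27 ≠ 1/3 ⇒ order 2.
b·Ac: 19/12·5/2 = 95/24 ≠ 1/6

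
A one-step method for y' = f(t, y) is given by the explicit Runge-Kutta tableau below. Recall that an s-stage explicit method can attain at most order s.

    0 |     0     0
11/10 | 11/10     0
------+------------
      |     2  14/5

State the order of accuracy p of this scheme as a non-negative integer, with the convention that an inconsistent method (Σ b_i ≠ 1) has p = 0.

0

b = (2, 14/5)
c = (0, 11/10)
Σ b_i: 2·1 + 14/5·1 = 24/5 ≠ 1 ⇒ order 0.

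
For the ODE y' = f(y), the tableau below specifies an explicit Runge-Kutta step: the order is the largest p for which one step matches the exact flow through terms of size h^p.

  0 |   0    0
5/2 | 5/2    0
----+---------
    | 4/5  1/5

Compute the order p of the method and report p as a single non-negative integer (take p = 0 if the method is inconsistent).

b = (4/5, 1/5)
c = (0, 5/2)
Σ b_i: 4/5·1 + 1/5·1 = 1 ✓
b·c: 1/5·5/2 = 1/2 ✓; 2 stages ⇒ order 2.

2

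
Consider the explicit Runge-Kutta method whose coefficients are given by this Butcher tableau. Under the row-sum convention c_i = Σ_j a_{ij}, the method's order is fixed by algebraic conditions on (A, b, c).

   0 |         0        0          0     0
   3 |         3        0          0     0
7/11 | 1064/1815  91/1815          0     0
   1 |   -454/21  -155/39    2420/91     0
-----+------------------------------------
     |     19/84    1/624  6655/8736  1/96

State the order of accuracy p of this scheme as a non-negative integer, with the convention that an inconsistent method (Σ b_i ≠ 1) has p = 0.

b = (19/84, 1/624, 6655/8736, 1/96)
c = (0, 3, 7/11, 1)
Ac = (0, 0, 91/605, 5)
Σ b_i: 19/84·1 + 1/624·1 + 6655/8736·1 + 1/96·1 = 1 ✓
b·c: 1/624·3 + 6655/8736·7/11 + 1/96·1 = 1/2 ✓
b·c²: 1/624·9 + 6655/8736·49/121 + 1/96·1 = 1/3 ✓
b·Ac: 6655/8736·91/605 + 1/96·5 = 1/6 ✓
b·c³: 1/624·27 + 6655/8736·343/1331 + 1/96·1 = 1/4 ✓
b·(c∘Ac): 6655/8736·637/6655 + 1/96·5 = 1/8 ✓
b·Ac²: 6655/8736·273/605 + 1/96·(-25) = 1/12 ✓
b·A²c: 1/96·4 = 1/24 ✓; 4 stages ⇒ order 4.

4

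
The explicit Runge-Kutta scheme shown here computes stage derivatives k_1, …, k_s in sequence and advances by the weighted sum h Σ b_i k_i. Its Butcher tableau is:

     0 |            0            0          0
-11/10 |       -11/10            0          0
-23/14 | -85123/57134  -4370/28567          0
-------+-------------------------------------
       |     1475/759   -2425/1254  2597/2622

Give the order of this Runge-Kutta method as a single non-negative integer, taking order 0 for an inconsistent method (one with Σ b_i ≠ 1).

b = (1475/759, -2425/1254, 2597/2622)
c = (0, -11/10, -23/14)
Ac = (0, 0, 437/2597)
Σ b_i: 1475/759·1 + (-2425/1254)·1 + 2597/2622·1 = 1 ✓
b·c: (-2425/1254)·(-11/10) + 2597/2622·(-23/14) = 1/2 ✓
b·c²: (-2425/1254)·121/100 + 2597/2622·529/196 = 1/3 ✓
b·Ac: 2597/2622·437/2597 = 1/6 ✓; 3 stages ⇒ order 3.

3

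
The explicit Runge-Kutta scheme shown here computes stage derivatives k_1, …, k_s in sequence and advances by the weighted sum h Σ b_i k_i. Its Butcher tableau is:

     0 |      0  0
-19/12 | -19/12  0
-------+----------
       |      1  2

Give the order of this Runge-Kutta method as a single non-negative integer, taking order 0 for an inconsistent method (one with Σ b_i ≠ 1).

0

b = (1, 2)
c = (0, -19/12)
Σ b_i: 1·1 + 2·1 = 3 ≠ 1 ⇒ order 0.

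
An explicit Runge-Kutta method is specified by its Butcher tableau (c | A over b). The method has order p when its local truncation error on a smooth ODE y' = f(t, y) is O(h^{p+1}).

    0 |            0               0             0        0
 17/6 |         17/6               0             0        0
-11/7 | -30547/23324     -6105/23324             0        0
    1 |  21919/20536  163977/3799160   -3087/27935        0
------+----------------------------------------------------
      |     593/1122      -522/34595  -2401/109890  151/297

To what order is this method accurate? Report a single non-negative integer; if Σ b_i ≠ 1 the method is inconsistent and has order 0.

b = (593/1122, -522/34595, -2401/109890, 151/297)
c = (0, 17/6, -11/7, 1)
Ac = (0, 0, -2035/2744, 715/2416)
Σ b_i: 593/1122·1 + (-522/34595)·1 + (-2401/109890)·1 + 151/297·1 = 1 ✓
b·c: (-522/34595)·17/6 + (-2401/109890)·(-11/7) + 151/297·1 = 1/2 ✓
b·c²: (-522/34595)·289/36 + (-2401/109890)·121/49 + 151/297·1 = 1/3 ✓
b·Ac: (-2401/109890)·(-2035/2744) + 151/297·715/2416 = 1/6 ✓
b·c³: (-522/34595)·4913/216 + (-2401/109890)·(-1331/343) + 151/297·1 = 1/4 ✓
b·(c∘Ac): (-2401/109890)·22385/19208 + 151/297·715/2416 = 1/8 ✓
b·Ac²: (-2401/109890)·(-34595/16464) + 151/297·1067/14496 = 1/12 ✓
b·A²c: 151/297·99/1208 = 1/24 ✓; 4 stages ⇒ order 4.

4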